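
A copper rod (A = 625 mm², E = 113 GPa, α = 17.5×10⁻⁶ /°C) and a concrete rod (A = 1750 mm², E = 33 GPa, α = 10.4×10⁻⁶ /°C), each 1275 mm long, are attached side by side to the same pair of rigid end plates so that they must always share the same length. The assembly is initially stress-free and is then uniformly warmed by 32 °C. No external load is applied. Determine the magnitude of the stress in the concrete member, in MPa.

Both members must finish at the same length. With the larger α, the copper tends to over-expand; the plates restrain it, putting the copper in compression and the concrete in tension. With no external load the two internal forces are equal and opposite, magnitude P.
Equating the net (thermal + elastic) strains gives |α₁ − α₂|·ΔT = P·[1/(A₁E₁) + 1/(A₂E₂)].
|α₁ − α₂|·ΔT = 7.1×10⁻⁶ × 32 = 0.0002272.
1/(A₁E₁) + 1/(A₂E₂) = 1/(625×113×10³) + 1/(1750×33×10³) = 3.148×10⁻⁸ N⁻¹.
So P = 0.0002272 / 3.148×10⁻⁸ = 7.218 kN.
σ_{concrete} = P/A₂ = 7218/1750 = 4.125 MPa, tensile.

σ ≈ 4.12 MPa (tensile)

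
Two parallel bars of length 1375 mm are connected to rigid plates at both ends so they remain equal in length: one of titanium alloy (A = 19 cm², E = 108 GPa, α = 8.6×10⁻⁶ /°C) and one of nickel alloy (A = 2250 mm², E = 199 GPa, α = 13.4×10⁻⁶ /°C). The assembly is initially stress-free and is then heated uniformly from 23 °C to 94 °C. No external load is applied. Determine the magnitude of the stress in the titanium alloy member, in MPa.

Both members must finish at the same length. With the larger α, the nickel alloy tends to over-expand; the plates restrain it, putting the nickel alloy in compression and the titanium alloy in tension. With no external load the two internal forces are equal and opposite, magnitude P.
Setting the final lengths equal and cancelling L: (α₁ − α₂)ΔT = P/(A₁E₁) + P/(A₂E₂).
|α₁ − α₂|·ΔT = 4.8×10⁻⁶ × 71 = 0.0003408.
1/(A₁E₁) + 1/(A₂E₂) = 1/(1900×108×10³) + 1/(2250×199×10³) = 7.107×10⁻⁹ N⁻¹.
So P = 0.0003408 / 7.107×10⁻⁹ = 47.95 kN.
σ_{titanium alloy} = P/A₁ = 47950/1900 = 25.24 MPa, tensile.

σ ≈ 25.2 MPa (tensile)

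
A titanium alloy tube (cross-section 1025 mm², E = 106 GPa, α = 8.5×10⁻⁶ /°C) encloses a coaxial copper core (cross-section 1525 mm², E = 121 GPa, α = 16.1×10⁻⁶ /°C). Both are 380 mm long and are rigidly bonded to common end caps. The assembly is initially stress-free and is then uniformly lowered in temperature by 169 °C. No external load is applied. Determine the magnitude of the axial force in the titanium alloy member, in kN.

P ≈ 87.8 kN (compressive in the titanium alloy)

Equilibrium of a rigid end plate with no external load gives equal and opposite internal forces ±P in the two members. Since α_{copper} > α_{titanium alloy}, cooling drives the copper into tension and the titanium alloy into compression.
Equating the net (thermal + elastic) strains gives |α₁ − α₂|·ΔT = P·[1/(A₁E₁) + 1/(A₂E₂)].
|α₁ − α₂|·ΔT = 7.6×10⁻⁶ × 169 = 0.001284.
1/(A₁E₁) + 1/(A₂E₂) = 1/(1025×106×10³) + 1/(1525×121×10³) = 1.462×10⁻⁸ N⁻¹.
P = 0.001284 / 1.462×10⁻⁸ = 87830 N = 87.83 kN.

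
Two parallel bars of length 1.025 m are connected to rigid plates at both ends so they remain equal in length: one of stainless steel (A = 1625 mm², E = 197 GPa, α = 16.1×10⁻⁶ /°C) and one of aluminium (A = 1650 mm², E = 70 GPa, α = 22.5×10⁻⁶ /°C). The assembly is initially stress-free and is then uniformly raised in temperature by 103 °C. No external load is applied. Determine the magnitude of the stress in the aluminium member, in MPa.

The aluminium has the larger α, so on heating it would change length more than the stainless steel if both were free. The rigid plates force a common final length, so the aluminium is put into compression and the stainless steel into tension, with equal and opposite forces P (no external load).
Setting the final lengths equal and cancelling L: (α₁ − α₂)ΔT = P/(A₁E₁) + P/(A₂E₂).
|α₁ − α₂|·ΔT = 6.4×10⁻⁶ × 103 = 0.0006592.
1/(A₁E₁) + 1/(A₂E₂) = 1/(1625×197×10³) + 1/(1650×70×10³) = 1.178×10⁻⁸ N⁻¹.
P = 0.0006592 / 1.178×10⁻⁸ = 55950 N = 55.95 kN.
σ_{aluminium} = P/A₂ = 55950/1650 = 33.91 MPa, compressive.

σ ≈ 33.9 MPa (compressive)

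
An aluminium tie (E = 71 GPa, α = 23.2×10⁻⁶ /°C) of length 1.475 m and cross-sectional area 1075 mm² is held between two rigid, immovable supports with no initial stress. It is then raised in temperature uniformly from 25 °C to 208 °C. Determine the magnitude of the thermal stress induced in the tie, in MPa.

σ ≈ 301 MPa (compressive)

With length fixed, the mechanical strain must cancel the thermal strain αΔT = 23.2×10⁻⁶ × 183 = 4245.6×10⁻⁶.
σ = EαΔT = 71×10³ × 23.2×10⁻⁶ × 183 = 301.4 MPa (compressive; the tie is trying to expand).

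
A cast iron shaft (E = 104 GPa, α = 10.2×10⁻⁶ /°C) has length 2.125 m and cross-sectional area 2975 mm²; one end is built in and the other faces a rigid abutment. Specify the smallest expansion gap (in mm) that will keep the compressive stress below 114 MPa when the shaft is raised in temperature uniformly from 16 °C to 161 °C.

With no wall the shaft would lengthen by αΔT L = 10.2×10⁻⁶ × 145 × 2125 = 3.143 mm.
At the allowable stress the elastic shortening the wall may impose is σL/E = 114 × 2125 / (104×10³) = 2.329 mm.
The gap must absorb the remainder: g_min = 3.143 − 2.329 = 0.8135 mm.

g ≈ 0.814 mm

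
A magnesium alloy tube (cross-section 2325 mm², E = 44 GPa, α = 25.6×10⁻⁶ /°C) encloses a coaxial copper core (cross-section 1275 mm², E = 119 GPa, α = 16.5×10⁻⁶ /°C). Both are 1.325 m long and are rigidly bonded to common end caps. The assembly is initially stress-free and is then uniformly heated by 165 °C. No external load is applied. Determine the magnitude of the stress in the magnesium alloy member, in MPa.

σ ≈ 39.5 MPa (compressive)

Both members must finish at the same length. With the larger α, the magnesium alloy tends to over-expand; the plates restrain it, putting the magnesium alloy in compression and the copper in tension. With no external load the two internal forces are equal and opposite, magnitude P.
Setting the final lengths equal and cancelling L: (α₁ − α₂)ΔT = P/(A₁E₁) + P/(A₂E₂).
|α₁ − α₂|·ΔT = 9.1×10⁻⁶ × 165 = 0.001502.
1/(A₁E₁) + 1/(A₂E₂) = 1/(2325×44×10³) + 1/(1275×119×10³) = 1.637×10⁻⁸ N⁻¹.
So P = 0.001502 / 1.637×10⁻⁸ = 91.74 kN.
σ_{magnesium alloy} = P/A₁ = 91740/2325 = 39.46 MPa, compressive.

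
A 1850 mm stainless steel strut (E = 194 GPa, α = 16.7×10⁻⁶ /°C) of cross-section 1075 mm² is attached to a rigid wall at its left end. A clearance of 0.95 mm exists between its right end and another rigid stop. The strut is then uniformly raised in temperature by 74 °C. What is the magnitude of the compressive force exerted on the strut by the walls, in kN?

Free thermal elongation = αΔT L = 16.7×10⁻⁶ × 74 × 1850 = 2.286 mm.
This exceeds the 0.95 mm gap, so the wall pushes back. The portion of expansion that must be recovered elastically is δ_free − gap = 2.286 − 0.95 = 1.336 mm.
So σ = E(δ_free − g)/L = 194×10³ × 1.336/1850 = 140.1 MPa.
Force on the wall = σA = 140.1 × 1075 mm² = 150.6 kN.

P ≈ 151 kN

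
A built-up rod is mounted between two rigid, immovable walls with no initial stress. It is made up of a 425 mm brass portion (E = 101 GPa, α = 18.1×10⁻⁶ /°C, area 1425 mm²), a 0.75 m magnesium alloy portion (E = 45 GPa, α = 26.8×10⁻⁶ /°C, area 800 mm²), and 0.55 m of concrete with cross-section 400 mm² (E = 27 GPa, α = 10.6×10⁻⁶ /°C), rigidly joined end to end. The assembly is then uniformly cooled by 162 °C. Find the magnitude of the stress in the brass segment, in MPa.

If the supports were absent, the total length change would be Σ αᵢΔT Lᵢ = 18.1×10⁻⁶×162×425 + 26.8×10⁻⁶×162×750 + 10.6×10⁻⁶×162×550 = 5.447 mm.
The rigid supports impose zero overall length change; the single axial force P common to all segments must satisfy P Σ Lᵢ/(AᵢEᵢ) = δ_free.
The series flexibility is Σ Lᵢ/(AᵢEᵢ) = 425/(1425×101×10³) + 750/(800×45×10³) + 550/(400×27×10³) = 7.471×10⁻⁵ mm/N.
Hence P = δ_free / Σ(L/AE) = 5.447/7.471×10⁻⁵ = 72.9 kN (tensile).
σ_{brass} = P / A = 72900 / 1425 = 51.16 MPa.

σ ≈ 51.2 MPa (tensile)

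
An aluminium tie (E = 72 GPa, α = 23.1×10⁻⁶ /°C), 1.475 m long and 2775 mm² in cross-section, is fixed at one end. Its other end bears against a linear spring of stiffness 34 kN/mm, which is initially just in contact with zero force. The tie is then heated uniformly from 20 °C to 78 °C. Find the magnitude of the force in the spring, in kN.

P ≈ 53.7 kN

The unrestrained thermal change is αΔT L = 23.1×10⁻⁶ × 58 × 1475 = 1.976 mm.
Let P be the compressive force at the spring. The tie shortens elastically by PL/(AE) and the spring compresses by P/k; together these equal δ_free.
So P = δ_free / [L/(AE) + 1/k] = 1.976 / [ 1475/(2775×72×10³) + 1/(34×10³) ].
P = 1.976 / 3.679×10⁻⁵ = 53710 N.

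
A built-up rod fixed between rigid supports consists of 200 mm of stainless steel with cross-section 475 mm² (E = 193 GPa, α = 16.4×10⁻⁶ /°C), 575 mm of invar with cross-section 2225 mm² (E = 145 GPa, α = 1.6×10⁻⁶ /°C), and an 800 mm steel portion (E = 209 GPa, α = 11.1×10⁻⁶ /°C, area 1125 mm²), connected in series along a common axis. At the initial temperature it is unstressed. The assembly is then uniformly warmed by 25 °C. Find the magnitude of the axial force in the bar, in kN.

If the supports were absent, the total length change would be Σ αᵢΔT Lᵢ = 16.4×10⁻⁶×25×200 + 1.6×10⁻⁶×25×575 + 11.1×10⁻⁶×25×800 = 0.327 mm.
The walls prevent any net length change, so an axial force P (same in every segment) develops. Compatibility: P · Σ Lᵢ/(AᵢEᵢ) = δ_free.
Σ Lᵢ/(AᵢEᵢ) = 200/(475×193×10³) + 575/(2225×145×10³) + 800/(1125×209×10³) = 7.366×10⁻⁶ mm/N.
So P = 0.327 / 7.366×10⁻⁶ = 44.39 kN, compressive.

P ≈ 44.4 kN (compressive)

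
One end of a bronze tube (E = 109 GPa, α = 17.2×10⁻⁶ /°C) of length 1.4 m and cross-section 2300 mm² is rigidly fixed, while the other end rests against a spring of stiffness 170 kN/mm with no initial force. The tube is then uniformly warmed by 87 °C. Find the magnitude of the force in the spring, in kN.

P ≈ 183 kN

If the spring were absent the tube would lengthen by αΔT L = 17.2×10⁻⁶ × 87 × 1400 = 2.095 mm.
With a force P in the spring, the elastic change of the tube is PL/(AE) and that of the spring is P/k; compatibility requires their sum to equal δ_free.
P [ L/(AE) + 1/k ] = δ_free → P [ 1400/(2300×109×10³) + 1/(170×10³) ] = 2.095.
P = 2.095 / 1.147×10⁻⁵ = 182700 N.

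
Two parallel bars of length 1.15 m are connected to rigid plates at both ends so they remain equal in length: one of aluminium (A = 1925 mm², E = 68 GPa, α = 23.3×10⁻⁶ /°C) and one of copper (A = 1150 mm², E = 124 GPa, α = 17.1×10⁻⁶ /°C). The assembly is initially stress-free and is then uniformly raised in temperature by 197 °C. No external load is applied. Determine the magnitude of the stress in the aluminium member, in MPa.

The aluminium has the larger α, so on heating it would change length more than the copper if both were free. The rigid plates force a common final length, so the aluminium is put into compression and the copper into tension, with equal and opposite forces P (no external load).
Compatibility of the two members (thermal + elastic change equal): (α₁ − α₂)ΔT = P·[1/(A₁E₁) + 1/(A₂E₂)].
|α₁ − α₂|·ΔT = 6.2×10⁻⁶ × 197 = 0.001221.
1/(A₁E₁) + 1/(A₂E₂) = 1/(1925×68×10³) + 1/(1150×124×10³) = 1.465×10⁻⁸ N⁻¹.
P = 0.001221 / 1.465×10⁻⁸ = 83360 N = 83.36 kN.
σ_{aluminium} = P/A₁ = 83360/1925 = 43.3 MPa, compressive.

σ ≈ 43.3 MPa (compressive)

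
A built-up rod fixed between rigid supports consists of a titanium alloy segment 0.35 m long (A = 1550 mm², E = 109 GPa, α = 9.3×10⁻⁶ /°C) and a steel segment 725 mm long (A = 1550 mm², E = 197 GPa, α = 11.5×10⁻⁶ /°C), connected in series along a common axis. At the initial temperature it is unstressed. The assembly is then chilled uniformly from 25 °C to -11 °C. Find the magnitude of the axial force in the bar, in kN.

P ≈ 93.9 kN (tensile)

If the supports were absent, the total length change would be Σ αᵢΔT Lᵢ = 9.3×10⁻⁶×36×350 + 11.5×10⁻⁶×36×725 = 0.4173 mm.
The walls prevent any net length change, so an axial force P (same in every segment) develops. Compatibility: P · Σ Lᵢ/(AᵢEᵢ) = δ_free.
The series flexibility is Σ Lᵢ/(AᵢEᵢ) = 350/(1550×109×10³) + 725/(1550×197×10³) = 4.446×10⁻⁶ mm/N.
P = 0.4173 / 4.446×10⁻⁶ = 93870 N = 93.87 kN, tensile.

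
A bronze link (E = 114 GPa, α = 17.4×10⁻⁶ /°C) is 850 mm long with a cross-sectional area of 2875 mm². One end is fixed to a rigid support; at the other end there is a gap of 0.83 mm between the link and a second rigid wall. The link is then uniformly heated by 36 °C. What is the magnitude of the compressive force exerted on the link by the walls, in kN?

P ≈ 0 kN

Free thermal elongation = αΔT L = 17.4×10⁻⁶ × 36 × 850 = 0.5324 mm.
This is smaller than the 0.83 mm clearance, so the link expands freely without reaching the stop — the stress is zero.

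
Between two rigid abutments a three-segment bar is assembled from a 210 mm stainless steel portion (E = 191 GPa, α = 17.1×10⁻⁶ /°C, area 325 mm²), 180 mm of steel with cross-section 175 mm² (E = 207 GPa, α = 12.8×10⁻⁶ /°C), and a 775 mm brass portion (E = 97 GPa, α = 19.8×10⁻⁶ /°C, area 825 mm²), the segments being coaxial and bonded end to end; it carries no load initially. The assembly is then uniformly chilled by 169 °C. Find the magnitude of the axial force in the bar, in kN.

Free thermal contraction of the whole bar: Σ αᵢΔT Lᵢ = 17.1×10⁻⁶×169×210 + 12.8×10⁻⁶×169×180 + 19.8×10⁻⁶×169×775 = 3.59 mm.
The walls prevent any net length change, so an axial force P (same in every segment) develops. Compatibility: P · Σ Lᵢ/(AᵢEᵢ) = δ_free.
The series flexibility is Σ Lᵢ/(AᵢEᵢ) = 210/(325×191×10³) + 180/(175×207×10³) + 775/(825×97×10³) = 1.804×10⁻⁵ mm/N.
So P = 3.59 / 1.804×10⁻⁵ = 199 kN, tensile.

P ≈ 199 kN (tensile)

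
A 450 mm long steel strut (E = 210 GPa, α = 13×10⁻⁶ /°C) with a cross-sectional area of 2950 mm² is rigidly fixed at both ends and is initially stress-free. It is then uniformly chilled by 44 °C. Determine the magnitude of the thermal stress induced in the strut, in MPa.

σ ≈ 120 MPa (tensile)

Because both ends are immovable the net strain is zero, and the suppressed thermal strain is αΔT = 13×10⁻⁶ × 44 = 572×10⁻⁶.
Hence σ = E·αΔT = 210×10³ × 572×10⁻⁶ = 120.1 MPa, tensile.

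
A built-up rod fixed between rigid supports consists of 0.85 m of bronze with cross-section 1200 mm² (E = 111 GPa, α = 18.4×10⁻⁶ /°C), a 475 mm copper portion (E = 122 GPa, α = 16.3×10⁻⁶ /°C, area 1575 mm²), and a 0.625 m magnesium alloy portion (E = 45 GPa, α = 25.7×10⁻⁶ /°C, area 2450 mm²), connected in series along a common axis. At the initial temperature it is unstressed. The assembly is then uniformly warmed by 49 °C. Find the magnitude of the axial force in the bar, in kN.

Free thermal expansion of the whole bar: Σ αᵢΔT Lᵢ = 18.4×10⁻⁶×49×850 + 16.3×10⁻⁶×49×475 + 25.7×10⁻⁶×49×625 = 1.933 mm.
The rigid supports impose zero overall length change; the single axial force P common to all segments must satisfy P Σ Lᵢ/(AᵢEᵢ) = δ_free.
The series flexibility is Σ Lᵢ/(AᵢEᵢ) = 850/(1200×111×10³) + 475/(1575×122×10³) + 625/(2450×45×10³) = 1.452×10⁻⁵ mm/N.
P = 1.933 / 1.452×10⁻⁵ = 133100 N = 133.1 kN, compressive.

P ≈ 133 kN (compressive)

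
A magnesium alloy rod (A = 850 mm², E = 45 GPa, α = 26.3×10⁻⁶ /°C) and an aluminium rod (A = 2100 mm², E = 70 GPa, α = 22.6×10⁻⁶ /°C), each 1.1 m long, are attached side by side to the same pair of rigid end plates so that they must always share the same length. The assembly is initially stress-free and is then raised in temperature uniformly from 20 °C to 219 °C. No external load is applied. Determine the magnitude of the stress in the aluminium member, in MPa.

Both members must finish at the same length. With the larger α, the magnesium alloy tends to over-expand; the plates restrain it, putting the magnesium alloy in compression and the aluminium in tension. With no external load the two internal forces are equal and opposite, magnitude P.
Setting the final lengths equal and cancelling L: (α₁ − α₂)ΔT = P/(A₁E₁) + P/(A₂E₂).
|α₁ − α₂|·ΔT = 3.7×10⁻⁶ × 199 = 0.0007363.
1/(A₁E₁) + 1/(A₂E₂) = 1/(850×45×10³) + 1/(2100×70×10³) = 3.295×10⁻⁸ N⁻¹.
So P = 0.0007363 / 3.295×10⁻⁸ = 22.35 kN.
σ_{aluminium} = P/A₂ = 22350/2100 = 10.64 MPa, tensile.

σ ≈ 10.6 MPa (tensile)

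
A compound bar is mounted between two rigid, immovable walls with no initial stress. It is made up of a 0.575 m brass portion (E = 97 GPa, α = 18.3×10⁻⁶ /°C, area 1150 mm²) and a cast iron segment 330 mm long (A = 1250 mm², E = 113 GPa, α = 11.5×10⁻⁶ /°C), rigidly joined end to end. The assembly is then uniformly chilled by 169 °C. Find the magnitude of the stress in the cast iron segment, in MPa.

σ ≈ 258 MPa (tensile)

If the supports were absent, the total length change would be Σ αᵢΔT Lᵢ = 18.3×10⁻⁶×169×575 + 11.5×10⁻⁶×169×330 = 2.42 mm.
The rigid supports impose zero overall length change; the single axial force P common to all segments must satisfy P Σ Lᵢ/(AᵢEᵢ) = δ_free.
Σ Lᵢ/(AᵢEᵢ) = 575/(1150×97×10³) + 330/(1250×113×10³) = 7.491×10⁻⁶ mm/N.
So P = 2.42 / 7.491×10⁻⁶ = 323 kN, tensile.
σ_{cast iron} = P / A = 323000 / 1250 = 258.4 MPa.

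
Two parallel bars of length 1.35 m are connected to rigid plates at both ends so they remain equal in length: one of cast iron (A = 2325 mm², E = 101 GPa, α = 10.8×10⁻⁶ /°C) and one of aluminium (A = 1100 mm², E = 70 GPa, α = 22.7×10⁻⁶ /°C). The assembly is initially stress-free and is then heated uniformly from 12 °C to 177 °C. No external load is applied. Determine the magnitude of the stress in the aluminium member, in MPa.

σ ≈ 104 MPa (compressive)

Equilibrium of a rigid end plate with no external load gives equal and opposite internal forces ±P in the two members. Since α_{aluminium} > α_{cast iron}, heating drives the aluminium into compression and the cast iron into tension.
Setting the final lengths equal and cancelling L: (α₁ − α₂)ΔT = P/(A₁E₁) + P/(A₂E₂).
|α₁ − α₂|·ΔT = 11.9×10⁻⁶ × 165 = 0.001963.
1/(A₁E₁) + 1/(A₂E₂) = 1/(2325×101×10³) + 1/(1100×70×10³) = 1.725×10⁻⁸ N⁻¹.
So P = 0.001963 / 1.725×10⁻⁸ = 113.9 kN.
σ_{aluminium} = P/A₂ = 113900/1100 = 103.5 MPa, compressive.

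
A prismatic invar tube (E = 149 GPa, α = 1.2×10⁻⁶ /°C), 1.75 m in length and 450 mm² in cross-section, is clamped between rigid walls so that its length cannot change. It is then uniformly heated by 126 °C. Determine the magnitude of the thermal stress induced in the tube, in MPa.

σ ≈ 22.5 MPa (compressive)

Because both ends are immovable the net strain is zero, and the suppressed thermal strain is αΔT = 1.2×10⁻⁶ × 126 = 151.2×10⁻⁶.
The stress required to suppress this strain is σ = Eε = 149×10³ × 151.2×10⁻⁶ = 22.53 MPa, compressive since the tube is trying to expand.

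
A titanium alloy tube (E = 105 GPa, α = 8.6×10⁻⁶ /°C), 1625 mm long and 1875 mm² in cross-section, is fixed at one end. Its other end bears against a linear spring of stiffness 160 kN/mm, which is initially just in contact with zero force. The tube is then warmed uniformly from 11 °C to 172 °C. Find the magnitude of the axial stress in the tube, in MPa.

σ ≈ 82.7 MPa (compressive)

Free thermal expansion: δ_free = αΔT L = 8.6×10⁻⁶ × 161 × 1625 = 2.25 mm.
With a force P in the spring, the elastic change of the tube is PL/(AE) and that of the spring is P/k; compatibility requires their sum to equal δ_free.
So P = δ_free / [L/(AE) + 1/k] = 2.25 / [ 1625/(1875×105×10³) + 1/(160×10³) ].
P = 2.25 / 1.45×10⁻⁵ = 155100 N.
σ = P/A = 155100/1875 = 82.74 MPa.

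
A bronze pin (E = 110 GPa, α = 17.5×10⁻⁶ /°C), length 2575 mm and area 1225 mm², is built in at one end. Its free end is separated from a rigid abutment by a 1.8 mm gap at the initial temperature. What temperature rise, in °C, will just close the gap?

ΔT ≈ 39.9 °C

The gap closes when αΔT L = 1.8 mm, since the pin is still unstressed at that instant.
So ΔT = g/(αL) = 1.8/(17.5×10⁻⁶ × 2575) = 39.94 °C.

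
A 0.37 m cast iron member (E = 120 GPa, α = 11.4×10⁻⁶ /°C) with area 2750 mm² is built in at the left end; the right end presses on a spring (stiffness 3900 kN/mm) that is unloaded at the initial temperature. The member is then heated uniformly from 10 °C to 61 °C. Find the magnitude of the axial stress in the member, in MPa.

Free thermal expansion: δ_free = αΔT L = 11.4×10⁻⁶ × 51 × 370 = 0.2151 mm.
With a force P in the spring, the elastic change of the member is PL/(AE) and that of the spring is P/k; compatibility requires their sum to equal δ_free.
P [ L/(AE) + 1/k ] = δ_free → P [ 370/(2750×120×10³) + 1/(3900×10³) ] = 0.2151.
P = 0.2151 / 1.378×10⁻⁶ = 156200 N.
σ = P/A = 156200/2750 = 56.78 MPa.

σ ≈ 56.8 MPa (compressive)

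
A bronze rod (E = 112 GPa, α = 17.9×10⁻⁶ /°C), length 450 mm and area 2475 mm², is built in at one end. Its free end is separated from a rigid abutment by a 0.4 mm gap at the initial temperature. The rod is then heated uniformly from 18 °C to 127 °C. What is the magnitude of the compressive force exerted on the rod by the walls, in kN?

P ≈ 294 kN

Free thermal elongation = αΔT L = 17.9×10⁻⁶ × 109 × 450 = 0.878 mm.
The gap closes (δ_free > 0.4 mm) and the wall then resists a further 0.878 − 0.4 = 0.478 mm of expansion.
That suppressed elongation corresponds to σ = E·Δ/L = 112×10³ × 0.478/450 = 119 MPa.
P = σA = 119 × 2475 = 294.4 kN.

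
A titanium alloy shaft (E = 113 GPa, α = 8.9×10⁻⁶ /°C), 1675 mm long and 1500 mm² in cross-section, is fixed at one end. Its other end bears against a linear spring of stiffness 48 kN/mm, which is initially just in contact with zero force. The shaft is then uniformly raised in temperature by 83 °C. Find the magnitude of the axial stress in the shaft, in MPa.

The unrestrained thermal change is αΔT L = 8.9×10⁻⁶ × 83 × 1675 = 1.237 mm.
With a force P in the spring, the elastic change of the shaft is PL/(AE) and that of the spring is P/k; compatibility requires their sum to equal δ_free.
P [ L/(AE) + 1/k ] = δ_free → P [ 1675/(1500×113×10³) + 1/(48×10³) ] = 1.237.
P = 1.237 / 3.072×10⁻⁵ = 40280 N.
σ = P/A = 40280/1500 = 26.86 MPa.

σ ≈ 26.9 MPa (compressive)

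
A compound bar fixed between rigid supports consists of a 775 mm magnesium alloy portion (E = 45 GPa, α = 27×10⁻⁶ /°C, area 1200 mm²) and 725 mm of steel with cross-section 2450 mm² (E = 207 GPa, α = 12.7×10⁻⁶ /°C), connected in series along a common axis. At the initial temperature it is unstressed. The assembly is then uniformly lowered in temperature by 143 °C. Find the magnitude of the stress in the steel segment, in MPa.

σ ≈ 111 MPa (tensile)

Free thermal contraction of the whole bar: Σ αᵢΔT Lᵢ = 27×10⁻⁶×143×775 + 12.7×10⁻⁶×143×725 = 4.309 mm.
The rigid supports impose zero overall length change; the single axial force P common to all segments must satisfy P Σ Lᵢ/(AᵢEᵢ) = δ_free.
The series flexibility is Σ Lᵢ/(AᵢEᵢ) = 775/(1200×45×10³) + 725/(2450×207×10³) = 1.578×10⁻⁵ mm/N.
So P = 4.309 / 1.578×10⁻⁵ = 273 kN, tensile.
σ_{steel} = P / A = 273000 / 2450 = 111.4 MPa.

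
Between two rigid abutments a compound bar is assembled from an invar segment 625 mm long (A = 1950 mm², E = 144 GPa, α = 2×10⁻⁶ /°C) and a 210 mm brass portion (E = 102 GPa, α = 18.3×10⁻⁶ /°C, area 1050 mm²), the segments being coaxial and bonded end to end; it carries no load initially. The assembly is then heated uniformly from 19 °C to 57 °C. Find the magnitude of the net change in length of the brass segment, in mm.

|ΔL| ≈ 0.0554 mm

Free thermal expansion of the whole bar: Σ αᵢΔT Lᵢ = 2×10⁻⁶×38×625 + 18.3×10⁻⁶×38×210 = 0.1935 mm.
The rigid supports impose zero overall length change; the single axial force P common to all segments must satisfy P Σ Lᵢ/(AᵢEᵢ) = δ_free.
Σ Lᵢ/(AᵢEᵢ) = 625/(1950×144×10³) + 210/(1050×102×10³) = 4.187×10⁻⁶ mm/N.
So P = 0.1935 / 4.187×10⁻⁶ = 46.23 kN, compressive.
For the brass segment, free thermal change = 18.3×10⁻⁶×38×210 = 0.146 mm and elastic change from P = 46230×210/(1050×102×10³) = 0.09064 mm; these oppose, so the net change is 0.0554 mm (segment lengthens).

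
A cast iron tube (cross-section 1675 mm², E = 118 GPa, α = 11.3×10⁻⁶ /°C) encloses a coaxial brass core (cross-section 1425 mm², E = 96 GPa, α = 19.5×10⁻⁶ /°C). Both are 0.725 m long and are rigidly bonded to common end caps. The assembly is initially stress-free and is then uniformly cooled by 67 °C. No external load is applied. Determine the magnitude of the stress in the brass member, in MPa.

σ ≈ 31.2 MPa (tensile)

Both members must finish at the same length. With the larger α, the brass tends to over-contract; the plates restrain it, putting the brass in tension and the cast iron in compression. With no external load the two internal forces are equal and opposite, magnitude P.
Compatibility of the two members (thermal + elastic change equal): (α₁ − α₂)ΔT = P·[1/(A₁E₁) + 1/(A₂E₂)].
|α₁ − α₂|·ΔT = 8.2×10⁻⁶ × 67 = 0.0005494.
1/(A₁E₁) + 1/(A₂E₂) = 1/(1675×118×10³) + 1/(1425×96×10³) = 1.237×10⁻⁸ N⁻¹.
So P = 0.0005494 / 1.237×10⁻⁸ = 44.42 kN.
σ_{brass} = P/A₂ = 44420/1425 = 31.17 MPa, tensile.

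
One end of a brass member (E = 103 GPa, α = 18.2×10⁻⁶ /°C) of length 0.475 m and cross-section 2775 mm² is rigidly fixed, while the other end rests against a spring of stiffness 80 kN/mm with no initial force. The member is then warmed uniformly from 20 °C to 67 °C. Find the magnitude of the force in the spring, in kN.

If the spring were absent the member would lengthen by αΔT L = 18.2×10⁻⁶ × 47 × 475 = 0.4063 mm.
Let P be the compressive force at the spring. The member shortens elastically by PL/(AE) and the spring compresses by P/k; together these equal δ_free.
P [ L/(AE) + 1/k ] = δ_free → P [ 475/(2775×103×10³) + 1/(80×10³) ] = 0.4063.
P = 0.4063 / 1.416×10⁻⁵ = 28690 N.

P ≈ 28.7 kN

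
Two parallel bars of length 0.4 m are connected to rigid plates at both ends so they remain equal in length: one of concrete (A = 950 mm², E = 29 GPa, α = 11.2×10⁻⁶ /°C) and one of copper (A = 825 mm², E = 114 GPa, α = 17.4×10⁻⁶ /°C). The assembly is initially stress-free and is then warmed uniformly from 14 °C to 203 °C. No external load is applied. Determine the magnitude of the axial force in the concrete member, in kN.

P ≈ 25 kN (tensile in the concrete)

Equilibrium of a rigid end plate with no external load gives equal and opposite internal forces ±P in the two members. Since α_{copper} > α_{concrete}, heating drives the copper into compression and the concrete into tension.
Compatibility of the two members (thermal + elastic change equal): (α₁ − α₂)ΔT = P·[1/(A₁E₁) + 1/(A₂E₂)].
|α₁ − α₂|·ΔT = 6.2×10⁻⁶ × 189 = 0.001172.
1/(A₁E₁) + 1/(A₂E₂) = 1/(950×29×10³) + 1/(825×114×10³) = 4.693×10⁻⁸ N⁻¹.
P = 0.001172 / 4.693×10⁻⁸ = 24970 N = 24.97 kN.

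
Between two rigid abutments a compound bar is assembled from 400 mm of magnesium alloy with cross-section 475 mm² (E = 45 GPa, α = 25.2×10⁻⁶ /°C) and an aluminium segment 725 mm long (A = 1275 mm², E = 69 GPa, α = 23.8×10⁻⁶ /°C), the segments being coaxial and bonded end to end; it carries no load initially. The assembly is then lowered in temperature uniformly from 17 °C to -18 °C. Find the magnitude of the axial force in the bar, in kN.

P ≈ 35.5 kN (tensile)

If the supports were absent, the total length change would be Σ αᵢΔT Lᵢ = 25.2×10⁻⁶×35×400 + 23.8×10⁻⁶×35×725 = 0.9567 mm.
The walls prevent any net length change, so an axial force P (same in every segment) develops. Compatibility: P · Σ Lᵢ/(AᵢEᵢ) = δ_free.
Σ Lᵢ/(AᵢEᵢ) = 400/(475×45×10³) + 725/(1275×69×10³) = 2.695×10⁻⁵ mm/N.
So P = 0.9567 / 2.695×10⁻⁵ = 35.49 kN, tensile.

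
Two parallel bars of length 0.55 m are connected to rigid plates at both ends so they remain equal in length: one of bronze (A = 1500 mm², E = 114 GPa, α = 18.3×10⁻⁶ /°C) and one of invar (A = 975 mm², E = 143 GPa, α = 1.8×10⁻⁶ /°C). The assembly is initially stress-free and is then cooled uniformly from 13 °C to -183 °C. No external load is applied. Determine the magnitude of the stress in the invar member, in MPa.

Equilibrium of a rigid end plate with no external load gives equal and opposite internal forces ±P in the two members. Since α_{bronze} > α_{invar}, cooling drives the bronze into tension and the invar into compression.
Equating the net (thermal + elastic) strains gives |α₁ − α₂|·ΔT = P·[1/(A₁E₁) + 1/(A₂E₂)].
|α₁ − α₂|·ΔT = 16.5×10⁻⁶ × 196 = 0.003234.
1/(A₁E₁) + 1/(A₂E₂) = 1/(1500×114×10³) + 1/(975×143×10³) = 1.302×10⁻⁸ N⁻¹.
P = 0.003234 / 1.302×10⁻⁸ = 248400 N = 248.4 kN.
σ_{invar} = P/A₂ = 248400/975 = 254.8 MPa, compressive.

σ ≈ 255 MPa (compressive)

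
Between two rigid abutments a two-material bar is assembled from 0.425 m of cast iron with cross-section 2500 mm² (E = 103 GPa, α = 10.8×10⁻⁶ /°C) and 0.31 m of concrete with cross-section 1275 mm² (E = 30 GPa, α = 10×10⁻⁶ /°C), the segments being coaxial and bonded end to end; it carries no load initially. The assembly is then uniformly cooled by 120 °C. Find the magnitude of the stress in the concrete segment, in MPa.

If the supports were absent, the total length change would be Σ αᵢΔT Lᵢ = 10.8×10⁻⁶×120×425 + 10×10⁻⁶×120×310 = 0.9228 mm.
Since the ends are fixed, an axial force P builds up, equal in every segment, with P · Σ Lᵢ/(AᵢEᵢ) = δ_free.
Σ Lᵢ/(AᵢEᵢ) = 425/(2500×103×10³) + 310/(1275×30×10³) = 9.755×10⁻⁶ mm/N.
P = 0.9228 / 9.755×10⁻⁶ = 94600 N = 94.6 kN, tensile.
σ_{concrete} = P / A = 94600 / 1275 = 74.19 MPa.

σ ≈ 74.2 MPa (tensile)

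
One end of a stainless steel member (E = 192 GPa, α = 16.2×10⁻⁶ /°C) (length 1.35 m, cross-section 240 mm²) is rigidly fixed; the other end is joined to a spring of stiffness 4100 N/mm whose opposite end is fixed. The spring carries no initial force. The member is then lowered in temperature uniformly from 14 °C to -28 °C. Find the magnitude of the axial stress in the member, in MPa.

If the spring were absent the member would shorten by αΔT L = 16.2×10⁻⁶ × 42 × 1350 = 0.9185 mm.
With a force P in the spring, the elastic change of the member is PL/(AE) and that of the spring is P/k; compatibility requires their sum to equal δ_free.
P [ L/(AE) + 1/k ] = δ_free → P [ 1350/(240×192×10³) + 1/(4100) ] = 0.9185.
P = 0.9185 / 0.0002732 = 3362 N.
σ = P/A = 3362/240 = 14.01 MPa.

σ ≈ 14 MPa (tensile)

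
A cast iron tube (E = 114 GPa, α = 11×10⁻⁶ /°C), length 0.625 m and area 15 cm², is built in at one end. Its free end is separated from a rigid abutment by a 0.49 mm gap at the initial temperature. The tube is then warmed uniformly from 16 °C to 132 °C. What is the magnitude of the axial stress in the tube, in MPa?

σ ≈ 56.1 MPa (compressive)

If the wall were absent the tube would grow by αΔT L = 11×10⁻⁶ × 116 × 625 = 0.7975 mm.
After closing the 0.49 mm clearance, 0.7975 − 0.49 = 0.3075 mm of expansion remains to be suppressed by the wall.
Compatibility: PL/(AE) = 0.3075 mm, so σ = P/A = E × (0.3075/625) = 56.09 MPa.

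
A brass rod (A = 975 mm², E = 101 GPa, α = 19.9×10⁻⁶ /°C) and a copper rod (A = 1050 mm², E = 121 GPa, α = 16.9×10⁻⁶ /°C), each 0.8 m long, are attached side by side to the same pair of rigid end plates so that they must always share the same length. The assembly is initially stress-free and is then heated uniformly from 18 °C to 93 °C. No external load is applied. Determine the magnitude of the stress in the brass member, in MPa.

σ ≈ 12.8 MPa (compressive)

Equilibrium of a rigid end plate with no external load gives equal and opposite internal forces ±P in the two members. Since α_{brass} > α_{copper}, heating drives the brass into compression and the copper into tension.
Equating the net (thermal + elastic) strains gives |α₁ − α₂|·ΔT = P·[1/(A₁E₁) + 1/(A₂E₂)].
|α₁ − α₂|·ΔT = 3×10⁻⁶ × 75 = 0.000225.
1/(A₁E₁) + 1/(A₂E₂) = 1/(975×101×10³) + 1/(1050×121×10³) = 1.803×10⁻⁸ N⁻¹.
So P = 0.000225 / 1.803×10⁻⁸ = 12.48 kN.
σ_{brass} = P/A₁ = 12480/975 = 12.8 MPa, compressive.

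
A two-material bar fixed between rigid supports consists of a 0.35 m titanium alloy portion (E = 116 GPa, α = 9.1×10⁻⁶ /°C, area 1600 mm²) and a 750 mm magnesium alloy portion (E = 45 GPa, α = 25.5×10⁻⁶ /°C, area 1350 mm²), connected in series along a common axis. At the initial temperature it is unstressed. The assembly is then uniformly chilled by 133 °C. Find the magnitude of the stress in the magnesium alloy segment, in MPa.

σ ≈ 154 MPa (tensile)

If the supports were absent, the total length change would be Σ αᵢΔT Lᵢ = 9.1×10⁻⁶×133×350 + 25.5×10⁻⁶×133×750 = 2.967 mm.
The walls prevent any net length change, so an axial force P (same in every segment) develops. Compatibility: P · Σ Lᵢ/(AᵢEᵢ) = δ_free.
Σ Lᵢ/(AᵢEᵢ) = 350/(1600×116×10³) + 750/(1350×45×10³) = 1.423×10⁻⁵ mm/N.
Hence P = δ_free / Σ(L/AE) = 2.967/1.423×10⁻⁵ = 208.5 kN (tensile).
σ_{magnesium alloy} = P / A = 208500 / 1350 = 154.4 MPa.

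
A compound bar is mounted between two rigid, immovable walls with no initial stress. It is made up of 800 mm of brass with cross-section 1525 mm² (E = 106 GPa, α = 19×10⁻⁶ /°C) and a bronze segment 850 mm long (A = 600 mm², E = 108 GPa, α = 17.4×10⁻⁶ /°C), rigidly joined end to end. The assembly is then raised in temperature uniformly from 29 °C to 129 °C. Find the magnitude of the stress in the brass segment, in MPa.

With the walls removed the bar would change length by δ_free = Σ αᵢΔT Lᵢ = 19×10⁻⁶×100×800 + 17.4×10⁻⁶×100×850 = 2.999 mm.
The walls prevent any net length change, so an axial force P (same in every segment) develops. Compatibility: P · Σ Lᵢ/(AᵢEᵢ) = δ_free.
Σ Lᵢ/(AᵢEᵢ) = 800/(1525×106×10³) + 850/(600×108×10³) = 1.807×10⁻⁵ mm/N.
Hence P = δ_free / Σ(L/AE) = 2.999/1.807×10⁻⁵ = 166 kN (compressive).
σ_{brass} = P / A = 166000 / 1525 = 108.9 MPa.

σ ≈ 109 MPa (compressive)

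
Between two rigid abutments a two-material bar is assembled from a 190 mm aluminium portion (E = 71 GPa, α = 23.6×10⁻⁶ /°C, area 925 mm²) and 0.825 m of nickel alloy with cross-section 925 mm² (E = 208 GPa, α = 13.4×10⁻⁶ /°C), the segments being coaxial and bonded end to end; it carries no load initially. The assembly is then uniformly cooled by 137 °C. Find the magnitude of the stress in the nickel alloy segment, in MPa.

σ ≈ 320 MPa (tensile)

With the walls removed the bar would change length by δ_free = Σ αᵢΔT Lᵢ = 23.6×10⁻⁶×137×190 + 13.4×10⁻⁶×137×825 = 2.129 mm.
The walls prevent any net length change, so an axial force P (same in every segment) develops. Compatibility: P · Σ Lᵢ/(AᵢEᵢ) = δ_free.
Σ Lᵢ/(AᵢEᵢ) = 190/(925×71×10³) + 825/(925×208×10³) = 7.181×10⁻⁶ mm/N.
Hence P = δ_free / Σ(L/AE) = 2.129/7.181×10⁻⁶ = 296.5 kN (tensile).
σ_{nickel alloy} = P / A = 296500 / 925 = 320.5 MPa.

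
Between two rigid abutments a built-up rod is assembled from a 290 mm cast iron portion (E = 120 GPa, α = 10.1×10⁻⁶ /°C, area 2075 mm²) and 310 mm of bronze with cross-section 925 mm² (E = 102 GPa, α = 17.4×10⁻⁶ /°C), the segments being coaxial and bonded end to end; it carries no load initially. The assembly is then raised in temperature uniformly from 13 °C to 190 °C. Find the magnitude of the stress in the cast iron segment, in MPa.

σ ≈ 160 MPa (compressive)

With the walls removed the bar would change length by δ_free = Σ αᵢΔT Lᵢ = 10.1×10⁻⁶×177×290 + 17.4×10⁻⁶×177×310 = 1.473 mm.
Since the ends are fixed, an axial force P builds up, equal in every segment, with P · Σ Lᵢ/(AᵢEᵢ) = δ_free.
The series flexibility is Σ Lᵢ/(AᵢEᵢ) = 290/(2075×120×10³) + 310/(925×102×10³) = 4.45×10⁻⁶ mm/N.
So P = 1.473 / 4.45×10⁻⁶ = 331 kN, compressive.
σ_{cast iron} = P / A = 331000 / 2075 = 159.5 MPa.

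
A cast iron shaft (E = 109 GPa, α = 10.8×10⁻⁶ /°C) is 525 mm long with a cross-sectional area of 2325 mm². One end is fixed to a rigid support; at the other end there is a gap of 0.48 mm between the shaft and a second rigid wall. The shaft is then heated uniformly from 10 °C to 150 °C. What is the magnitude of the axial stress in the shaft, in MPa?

If the wall were absent the shaft would grow by αΔT L = 10.8×10⁻⁶ × 140 × 525 = 0.7938 mm.
This exceeds the 0.48 mm gap, so the wall pushes back. The portion of expansion that must be recovered elastically is δ_free − gap = 0.7938 − 0.48 = 0.3138 mm.
So σ = E(δ_free − g)/L = 109×10³ × 0.3138/525 = 65.15 MPa.

σ ≈ 65.2 MPa (compressive)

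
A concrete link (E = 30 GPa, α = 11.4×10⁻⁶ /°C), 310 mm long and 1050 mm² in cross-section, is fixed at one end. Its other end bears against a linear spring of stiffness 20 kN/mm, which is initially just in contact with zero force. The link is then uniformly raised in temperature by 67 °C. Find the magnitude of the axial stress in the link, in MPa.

Free thermal expansion: δ_free = αΔT L = 11.4×10⁻⁶ × 67 × 310 = 0.2368 mm.
Let P be the compressive force at the spring. The link shortens elastically by PL/(AE) and the spring compresses by P/k; together these equal δ_free.
P [ L/(AE) + 1/k ] = δ_free → P [ 310/(1050×30×10³) + 1/(20×10³) ] = 0.2368.
P = 0.2368 / 5.984×10⁻⁵ = 3957 N.
σ = P/A = 3957/1050 = 3.768 MPa.

σ ≈ 3.77 MPa (compressive)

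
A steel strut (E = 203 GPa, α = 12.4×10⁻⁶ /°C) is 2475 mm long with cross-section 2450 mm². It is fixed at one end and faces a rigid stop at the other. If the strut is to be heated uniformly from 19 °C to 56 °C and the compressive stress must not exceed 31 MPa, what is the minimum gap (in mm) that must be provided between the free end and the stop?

g ≈ 0.758 mm

With no wall the strut would lengthen by αΔT L = 12.4×10⁻⁶ × 37 × 2475 = 1.136 mm.
At the allowable stress the elastic shortening the wall may impose is σL/E = 31 × 2475 / (203×10³) = 0.378 mm.
The gap must absorb the remainder: g_min = 1.136 − 0.378 = 0.7576 mm.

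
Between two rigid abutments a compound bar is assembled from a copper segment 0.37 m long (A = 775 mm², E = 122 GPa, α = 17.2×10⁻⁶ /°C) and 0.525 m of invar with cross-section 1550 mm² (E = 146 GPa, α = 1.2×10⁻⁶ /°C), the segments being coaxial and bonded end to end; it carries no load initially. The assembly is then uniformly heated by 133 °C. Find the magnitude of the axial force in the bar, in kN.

P ≈ 149 kN (compressive)

Free thermal expansion of the whole bar: Σ αᵢΔT Lᵢ = 17.2×10⁻⁶×133×370 + 1.2×10⁻⁶×133×525 = 0.9302 mm.
The rigid supports impose zero overall length change; the single axial force P common to all segments must satisfy P Σ Lᵢ/(AᵢEᵢ) = δ_free.
Σ Lᵢ/(AᵢEᵢ) = 370/(775×122×10³) + 525/(1550×146×10³) = 6.233×10⁻⁶ mm/N.
Hence P = δ_free / Σ(L/AE) = 0.9302/6.233×10⁻⁶ = 149.2 kN (compressive).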